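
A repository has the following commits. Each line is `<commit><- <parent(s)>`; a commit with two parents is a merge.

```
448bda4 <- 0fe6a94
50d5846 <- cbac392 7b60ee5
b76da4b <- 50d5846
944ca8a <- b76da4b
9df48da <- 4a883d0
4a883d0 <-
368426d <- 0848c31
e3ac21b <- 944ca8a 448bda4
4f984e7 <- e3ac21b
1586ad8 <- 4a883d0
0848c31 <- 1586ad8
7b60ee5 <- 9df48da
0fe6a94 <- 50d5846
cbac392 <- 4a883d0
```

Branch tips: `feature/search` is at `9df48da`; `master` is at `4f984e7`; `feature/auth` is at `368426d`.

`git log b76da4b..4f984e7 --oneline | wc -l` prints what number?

5

Reachable from 4f984e7: {0fe6a94, 448bda4, 4a883d0, 4f984e7, 50d5846, 7b60ee5, 944ca8a, 9df48da, b76da4b, cbac392, e3ac21b}.
Reachable from b76da4b: {4a883d0, 50d5846, 7b60ee5, 9df48da, b76da4b, cbac392}.
In 4f984e7's history but not b76da4b's: {0fe6a94, 448bda4, 4f984e7, 944ca8a, e3ac21b} — 5 commits.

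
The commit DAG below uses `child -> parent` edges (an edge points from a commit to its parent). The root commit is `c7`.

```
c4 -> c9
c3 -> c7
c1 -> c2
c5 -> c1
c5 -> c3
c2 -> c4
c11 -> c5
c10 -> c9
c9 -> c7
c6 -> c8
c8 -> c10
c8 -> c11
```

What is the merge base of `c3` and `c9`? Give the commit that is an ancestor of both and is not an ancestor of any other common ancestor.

Ancestors of c3: {c3, c7}.
Ancestors of c9: {c7, c9}.
Common ancestors: {c7}.
The only common ancestor is c7, so it is the merge base.

c7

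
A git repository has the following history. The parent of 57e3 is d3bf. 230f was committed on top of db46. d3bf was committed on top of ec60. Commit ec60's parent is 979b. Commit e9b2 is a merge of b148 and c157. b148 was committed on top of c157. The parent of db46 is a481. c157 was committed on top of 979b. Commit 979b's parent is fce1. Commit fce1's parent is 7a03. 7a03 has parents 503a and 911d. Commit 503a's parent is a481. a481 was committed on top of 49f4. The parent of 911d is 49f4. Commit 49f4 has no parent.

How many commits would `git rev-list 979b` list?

Walking parent pointers from 979b: reachable set = {49f4, 503a, 7a03, 911d, 979b, a481, fce1}.
That is 7 commits.

7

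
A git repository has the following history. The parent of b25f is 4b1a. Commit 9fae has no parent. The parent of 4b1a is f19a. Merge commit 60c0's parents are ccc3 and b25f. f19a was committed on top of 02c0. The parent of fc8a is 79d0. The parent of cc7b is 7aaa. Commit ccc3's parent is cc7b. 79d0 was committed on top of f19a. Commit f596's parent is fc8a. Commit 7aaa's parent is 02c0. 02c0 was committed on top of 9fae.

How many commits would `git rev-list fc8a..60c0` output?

6

Reachable from 60c0: {02c0, 4b1a, 60c0, 7aaa, 9fae, b25f, cc7b, ccc3, f19a}.
Reachable from fc8a: {02c0, 79d0, 9fae, f19a, fc8a}.
In 60c0's history but not fc8a's: {4b1a, 60c0, 7aaa, b25f, cc7b, ccc3} — 6 commits.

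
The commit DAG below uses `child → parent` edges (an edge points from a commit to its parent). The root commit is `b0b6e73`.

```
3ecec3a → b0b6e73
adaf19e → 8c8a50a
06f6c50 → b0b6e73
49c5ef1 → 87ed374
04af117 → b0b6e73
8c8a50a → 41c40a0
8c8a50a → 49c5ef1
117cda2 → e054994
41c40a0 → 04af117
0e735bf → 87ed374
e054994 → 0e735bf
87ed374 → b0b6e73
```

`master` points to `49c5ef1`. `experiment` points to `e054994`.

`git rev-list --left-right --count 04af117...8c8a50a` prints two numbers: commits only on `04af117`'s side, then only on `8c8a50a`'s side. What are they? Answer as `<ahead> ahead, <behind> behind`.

Reachable from 04af117: {04af117, b0b6e73}.
Reachable from 8c8a50a: {04af117, 41c40a0, 49c5ef1, 87ed374, 8c8a50a, b0b6e73}.
Only in 04af117's history (ahead): {} — 0.
Only in 8c8a50a's history (behind): {41c40a0, 49c5ef1, 87ed374, 8c8a50a} — 4.

0 ahead, 4 behind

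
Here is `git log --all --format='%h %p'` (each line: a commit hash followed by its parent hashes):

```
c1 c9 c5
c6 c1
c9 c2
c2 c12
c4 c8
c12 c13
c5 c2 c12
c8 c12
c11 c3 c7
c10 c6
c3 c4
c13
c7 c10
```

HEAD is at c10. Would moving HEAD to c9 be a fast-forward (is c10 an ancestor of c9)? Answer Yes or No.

No

A fast-forward from c10 to c9 is possible iff c10 is an ancestor of c9.
Ancestors of c9: {c12, c13, c2, c9}.
c10 is not among them, so fast-forward is not possible.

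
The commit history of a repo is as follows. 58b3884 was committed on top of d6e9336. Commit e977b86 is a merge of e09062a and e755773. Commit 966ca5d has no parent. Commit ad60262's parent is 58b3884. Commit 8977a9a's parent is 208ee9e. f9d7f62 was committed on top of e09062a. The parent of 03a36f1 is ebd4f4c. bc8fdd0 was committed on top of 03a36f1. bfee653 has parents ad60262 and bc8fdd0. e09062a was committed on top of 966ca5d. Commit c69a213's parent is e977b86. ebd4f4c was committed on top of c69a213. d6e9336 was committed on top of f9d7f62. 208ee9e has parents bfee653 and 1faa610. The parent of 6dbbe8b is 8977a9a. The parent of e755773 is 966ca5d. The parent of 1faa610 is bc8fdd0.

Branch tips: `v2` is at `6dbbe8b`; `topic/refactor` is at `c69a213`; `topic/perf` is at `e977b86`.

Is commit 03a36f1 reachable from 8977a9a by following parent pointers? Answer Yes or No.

Ancestors of 8977a9a (commits reachable by following parents): {03a36f1, 1faa610, 208ee9e, 58b3884, 8977a9a, 966ca5d, ad60262, bc8fdd0, bfee653, c69a213, d6e9336, e09062a, e755773, e977b86, ebd4f4c, f9d7f62}.
03a36f1 is in that set, so it is an ancestor of 8977a9a.

Yes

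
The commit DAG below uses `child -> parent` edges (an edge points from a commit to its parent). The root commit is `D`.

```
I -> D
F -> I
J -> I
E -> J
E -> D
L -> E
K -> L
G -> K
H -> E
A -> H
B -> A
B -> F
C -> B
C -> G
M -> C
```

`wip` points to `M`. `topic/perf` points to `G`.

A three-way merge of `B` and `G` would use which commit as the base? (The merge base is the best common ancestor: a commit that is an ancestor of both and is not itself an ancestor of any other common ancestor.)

E

Ancestors of B: {A, B, D, E, F, H, I, J}.
Ancestors of G: {D, E, G, I, J, K, L}.
Common ancestors: {D, E, I, J}.
Among these, E is not an ancestor of any other common ancestor — it is the merge base.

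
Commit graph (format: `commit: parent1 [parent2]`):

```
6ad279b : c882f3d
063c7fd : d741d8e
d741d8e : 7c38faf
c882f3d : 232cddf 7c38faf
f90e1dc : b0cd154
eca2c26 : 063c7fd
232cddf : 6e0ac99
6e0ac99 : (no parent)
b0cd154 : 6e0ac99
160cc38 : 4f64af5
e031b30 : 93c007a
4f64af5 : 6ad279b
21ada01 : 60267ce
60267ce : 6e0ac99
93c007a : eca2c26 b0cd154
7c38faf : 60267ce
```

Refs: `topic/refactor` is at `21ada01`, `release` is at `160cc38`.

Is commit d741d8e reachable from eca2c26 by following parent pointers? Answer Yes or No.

Ancestors of eca2c26 (commits reachable by following parents): {063c7fd, 60267ce, 6e0ac99, 7c38faf, d741d8e, eca2c26}.
d741d8e is in that set, so it is an ancestor of eca2c26.

Yes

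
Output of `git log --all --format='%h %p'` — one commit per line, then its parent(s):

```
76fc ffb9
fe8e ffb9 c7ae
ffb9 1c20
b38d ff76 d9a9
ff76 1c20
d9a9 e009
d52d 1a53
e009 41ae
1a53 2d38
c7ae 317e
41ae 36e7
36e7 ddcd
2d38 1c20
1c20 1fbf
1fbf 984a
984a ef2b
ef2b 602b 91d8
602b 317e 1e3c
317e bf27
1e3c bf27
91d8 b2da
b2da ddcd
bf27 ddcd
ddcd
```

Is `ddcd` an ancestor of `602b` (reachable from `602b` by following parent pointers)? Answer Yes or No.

Yes

Ancestors of 602b (commits reachable by following parents): {1e3c, 317e, 602b, bf27, ddcd}.
ddcd is in that set, so it is an ancestor of 602b.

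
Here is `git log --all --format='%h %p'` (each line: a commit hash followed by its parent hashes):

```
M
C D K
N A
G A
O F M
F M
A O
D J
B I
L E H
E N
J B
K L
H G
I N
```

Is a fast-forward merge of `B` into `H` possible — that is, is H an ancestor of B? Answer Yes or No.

No

A fast-forward from H to B is possible iff H is an ancestor of B.
Ancestors of B: {A, B, F, I, M, N, O}.
H is not among them, so fast-forward is not possible.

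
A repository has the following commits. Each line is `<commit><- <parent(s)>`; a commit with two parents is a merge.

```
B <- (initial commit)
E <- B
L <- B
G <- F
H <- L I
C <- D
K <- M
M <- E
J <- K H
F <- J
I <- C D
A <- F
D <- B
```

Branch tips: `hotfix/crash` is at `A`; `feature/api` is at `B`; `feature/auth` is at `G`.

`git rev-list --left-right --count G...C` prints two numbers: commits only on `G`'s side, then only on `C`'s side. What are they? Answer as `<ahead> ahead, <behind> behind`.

Reachable from G: {B, C, D, E, F, G, H, I, J, K, L, M}.
Reachable from C: {B, C, D}.
Only in G's history (ahead): {E, F, G, H, I, J, K, L, M} — 9.
Only in C's history (behind): {} — 0.

9 ahead, 0 behind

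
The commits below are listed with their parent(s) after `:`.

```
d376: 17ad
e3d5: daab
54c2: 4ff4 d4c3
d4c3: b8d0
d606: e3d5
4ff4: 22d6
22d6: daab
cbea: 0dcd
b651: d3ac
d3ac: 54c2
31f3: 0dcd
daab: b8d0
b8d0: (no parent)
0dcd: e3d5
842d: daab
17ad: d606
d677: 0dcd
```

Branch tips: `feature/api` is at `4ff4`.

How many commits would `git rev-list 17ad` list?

5

Walking parent pointers from 17ad: reachable set = {17ad, b8d0, d606, daab, e3d5}.
That is 5 commits.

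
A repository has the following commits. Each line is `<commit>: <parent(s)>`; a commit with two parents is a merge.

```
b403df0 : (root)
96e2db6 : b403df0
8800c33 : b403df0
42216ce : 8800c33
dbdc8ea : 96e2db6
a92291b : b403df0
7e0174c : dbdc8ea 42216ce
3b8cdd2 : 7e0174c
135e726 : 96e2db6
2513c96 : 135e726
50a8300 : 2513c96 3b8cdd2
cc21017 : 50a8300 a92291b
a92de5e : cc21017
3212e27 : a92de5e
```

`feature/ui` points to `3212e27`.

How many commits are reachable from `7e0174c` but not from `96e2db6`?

4

Reachable from 7e0174c: {42216ce, 7e0174c, 8800c33, 96e2db6, b403df0, dbdc8ea}.
Reachable from 96e2db6: {96e2db6, b403df0}.
In 7e0174c's history but not 96e2db6's: {42216ce, 7e0174c, 8800c33, dbdc8ea} — 4 commits.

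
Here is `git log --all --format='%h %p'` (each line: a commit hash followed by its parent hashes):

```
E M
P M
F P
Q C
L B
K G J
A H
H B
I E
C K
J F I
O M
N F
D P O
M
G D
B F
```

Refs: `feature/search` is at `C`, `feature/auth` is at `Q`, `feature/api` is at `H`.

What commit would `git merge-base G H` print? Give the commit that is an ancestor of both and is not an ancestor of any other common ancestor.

Ancestors of G: {D, G, M, O, P}.
Ancestors of H: {B, F, H, M, P}.
Common ancestors: {M, P}.
Among these, P is not an ancestor of any other common ancestor — it is the merge base.

P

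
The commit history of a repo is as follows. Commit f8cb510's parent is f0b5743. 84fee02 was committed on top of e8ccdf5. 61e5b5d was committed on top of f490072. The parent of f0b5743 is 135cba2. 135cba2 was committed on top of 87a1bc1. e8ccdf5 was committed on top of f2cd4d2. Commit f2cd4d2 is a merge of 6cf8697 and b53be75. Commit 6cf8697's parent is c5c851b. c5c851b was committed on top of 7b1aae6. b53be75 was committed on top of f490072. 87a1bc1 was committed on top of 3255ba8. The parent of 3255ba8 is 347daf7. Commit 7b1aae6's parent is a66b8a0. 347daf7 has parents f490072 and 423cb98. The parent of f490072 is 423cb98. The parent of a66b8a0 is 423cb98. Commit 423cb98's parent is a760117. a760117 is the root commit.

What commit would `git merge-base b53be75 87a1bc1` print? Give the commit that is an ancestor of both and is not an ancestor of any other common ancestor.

f490072

Ancestors of b53be75: {423cb98, a760117, b53be75, f490072}.
Ancestors of 87a1bc1: {3255ba8, 347daf7, 423cb98, 87a1bc1, a760117, f490072}.
Common ancestors: {423cb98, a760117, f490072}.
Among these, f490072 is not an ancestor of any other common ancestor — it is the merge base.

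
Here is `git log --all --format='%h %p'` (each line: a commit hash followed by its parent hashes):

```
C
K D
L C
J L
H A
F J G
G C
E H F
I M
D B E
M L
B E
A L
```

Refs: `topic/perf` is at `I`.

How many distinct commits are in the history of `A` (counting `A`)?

3

Walking parent pointers from A: reachable set = {A, C, L}.
That is 3 commits.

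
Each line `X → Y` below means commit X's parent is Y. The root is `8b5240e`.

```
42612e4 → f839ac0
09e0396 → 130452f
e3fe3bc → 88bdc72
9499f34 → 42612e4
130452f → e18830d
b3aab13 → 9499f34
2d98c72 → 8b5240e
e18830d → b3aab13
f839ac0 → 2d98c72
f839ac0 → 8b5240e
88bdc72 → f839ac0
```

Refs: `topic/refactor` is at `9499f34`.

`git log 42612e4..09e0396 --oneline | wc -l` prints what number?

5

Reachable from 09e0396: {09e0396, 130452f, 2d98c72, 42612e4, 8b5240e, 9499f34, b3aab13, e18830d, f839ac0}.
Reachable from 42612e4: {2d98c72, 42612e4, 8b5240e, f839ac0}.
In 09e0396's history but not 42612e4's: {09e0396, 130452f, 9499f34, b3aab13, e18830d} — 5 commits.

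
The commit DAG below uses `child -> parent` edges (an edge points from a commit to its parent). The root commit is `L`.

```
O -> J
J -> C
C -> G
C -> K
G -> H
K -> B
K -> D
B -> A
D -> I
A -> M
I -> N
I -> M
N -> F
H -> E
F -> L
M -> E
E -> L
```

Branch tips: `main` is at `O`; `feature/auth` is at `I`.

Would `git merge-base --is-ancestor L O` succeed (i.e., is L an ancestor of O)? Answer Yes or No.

Yes

Ancestors of O (commits reachable by following parents): {A, B, C, D, E, F, G, H, I, J, K, L, M, N, O}.
L is in that set, so it is an ancestor of O.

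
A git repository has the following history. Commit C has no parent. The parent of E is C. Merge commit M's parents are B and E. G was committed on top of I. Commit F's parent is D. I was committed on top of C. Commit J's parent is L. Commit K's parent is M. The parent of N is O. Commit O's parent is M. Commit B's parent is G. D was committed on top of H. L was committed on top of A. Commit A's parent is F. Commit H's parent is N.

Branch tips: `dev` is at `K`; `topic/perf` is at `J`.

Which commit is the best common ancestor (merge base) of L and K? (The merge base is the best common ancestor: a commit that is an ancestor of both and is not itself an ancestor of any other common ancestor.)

M

Ancestors of L: {A, B, C, D, E, F, G, H, I, L, M, N, O}.
Ancestors of K: {B, C, E, G, I, K, M}.
Common ancestors: {B, C, E, G, I, M}.
Among these, M is not an ancestor of any other common ancestor — it is the merge base.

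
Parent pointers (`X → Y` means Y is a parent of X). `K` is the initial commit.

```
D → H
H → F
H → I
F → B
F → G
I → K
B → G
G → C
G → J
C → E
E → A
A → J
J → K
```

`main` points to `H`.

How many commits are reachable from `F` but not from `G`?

2

Reachable from F: {A, B, C, E, F, G, J, K}.
Reachable from G: {A, C, E, G, J, K}.
In F's history but not G's: {B, F} — 2 commits.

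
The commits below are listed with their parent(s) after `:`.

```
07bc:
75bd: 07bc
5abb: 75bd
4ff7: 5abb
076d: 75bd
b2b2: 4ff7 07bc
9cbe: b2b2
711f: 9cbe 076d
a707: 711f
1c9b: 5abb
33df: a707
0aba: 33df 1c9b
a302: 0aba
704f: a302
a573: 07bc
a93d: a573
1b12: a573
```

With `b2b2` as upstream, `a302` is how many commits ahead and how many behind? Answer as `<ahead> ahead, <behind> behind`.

Reachable from a302: {076d, 07bc, 0aba, 1c9b, 33df, 4ff7, 5abb, 711f, 75bd, 9cbe, a302, a707, b2b2}.
Reachable from b2b2: {07bc, 4ff7, 5abb, 75bd, b2b2}.
Only in a302's history (ahead): {076d, 0aba, 1c9b, 33df, 711f, 9cbe, a302, a707} — 8.
Only in b2b2's history (behind): {} — 0.

8 ahead, 0 behind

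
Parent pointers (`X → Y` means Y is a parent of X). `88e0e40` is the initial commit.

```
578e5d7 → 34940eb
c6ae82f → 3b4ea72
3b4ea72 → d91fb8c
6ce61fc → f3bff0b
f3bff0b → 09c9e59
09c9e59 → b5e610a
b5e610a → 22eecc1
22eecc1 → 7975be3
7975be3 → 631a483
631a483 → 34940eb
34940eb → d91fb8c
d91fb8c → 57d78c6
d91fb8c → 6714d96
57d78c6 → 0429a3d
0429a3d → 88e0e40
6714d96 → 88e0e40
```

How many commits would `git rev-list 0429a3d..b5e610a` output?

Reachable from b5e610a: {0429a3d, 22eecc1, 34940eb, 57d78c6, 631a483, 6714d96, 7975be3, 88e0e40, b5e610a, d91fb8c}.
Reachable from 0429a3d: {0429a3d, 88e0e40}.
In b5e610a's history but not 0429a3d's: {22eecc1, 34940eb, 57d78c6, 631a483, 6714d96, 7975be3, b5e610a, d91fb8c} — 8 commits.

8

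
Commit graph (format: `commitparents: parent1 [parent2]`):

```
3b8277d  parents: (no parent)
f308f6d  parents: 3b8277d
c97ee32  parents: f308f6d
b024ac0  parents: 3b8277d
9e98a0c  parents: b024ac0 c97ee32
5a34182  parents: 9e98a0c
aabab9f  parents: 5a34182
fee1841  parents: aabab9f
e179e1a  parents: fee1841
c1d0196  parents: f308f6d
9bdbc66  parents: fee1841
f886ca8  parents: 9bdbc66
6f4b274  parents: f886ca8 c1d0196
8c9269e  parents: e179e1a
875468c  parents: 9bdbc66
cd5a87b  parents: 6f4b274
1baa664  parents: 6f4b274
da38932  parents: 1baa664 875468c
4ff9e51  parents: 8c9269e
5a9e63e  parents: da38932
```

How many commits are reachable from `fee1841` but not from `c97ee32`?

Reachable from fee1841: {3b8277d, 5a34182, 9e98a0c, aabab9f, b024ac0, c97ee32, f308f6d, fee1841}.
Reachable from c97ee32: {3b8277d, c97ee32, f308f6d}.
In fee1841's history but not c97ee32's: {5a34182, 9e98a0c, aabab9f, b024ac0, fee1841} — 5 commits.

5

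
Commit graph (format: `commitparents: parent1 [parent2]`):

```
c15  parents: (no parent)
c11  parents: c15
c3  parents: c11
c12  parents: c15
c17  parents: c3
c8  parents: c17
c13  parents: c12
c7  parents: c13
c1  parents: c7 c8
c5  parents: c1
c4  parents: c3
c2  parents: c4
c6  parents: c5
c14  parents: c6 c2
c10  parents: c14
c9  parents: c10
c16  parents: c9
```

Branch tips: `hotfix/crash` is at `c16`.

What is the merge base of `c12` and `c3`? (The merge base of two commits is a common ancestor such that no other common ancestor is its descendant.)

c15

Ancestors of c12: {c12, c15}.
Ancestors of c3: {c11, c15, c3}.
Common ancestors: {c15}.
The only common ancestor is c15, so it is the merge base.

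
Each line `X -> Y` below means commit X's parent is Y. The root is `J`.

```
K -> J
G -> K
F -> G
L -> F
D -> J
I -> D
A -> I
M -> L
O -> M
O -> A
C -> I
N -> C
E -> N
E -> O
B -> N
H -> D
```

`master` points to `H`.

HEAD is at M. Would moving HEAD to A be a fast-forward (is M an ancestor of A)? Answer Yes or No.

No

A fast-forward from M to A is possible iff M is an ancestor of A.
Ancestors of A: {A, D, I, J}.
M is not among them, so fast-forward is not possible.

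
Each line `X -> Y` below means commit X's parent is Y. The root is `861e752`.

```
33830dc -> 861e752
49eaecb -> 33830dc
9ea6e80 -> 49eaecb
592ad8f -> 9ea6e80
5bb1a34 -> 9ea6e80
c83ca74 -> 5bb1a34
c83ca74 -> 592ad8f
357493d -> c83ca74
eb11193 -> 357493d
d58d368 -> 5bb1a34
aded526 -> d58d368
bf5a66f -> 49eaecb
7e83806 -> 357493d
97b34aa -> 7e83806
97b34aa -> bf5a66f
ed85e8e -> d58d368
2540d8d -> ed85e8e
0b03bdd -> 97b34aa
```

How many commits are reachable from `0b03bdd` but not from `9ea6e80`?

Reachable from 0b03bdd: {0b03bdd, 33830dc, 357493d, 49eaecb, 592ad8f, 5bb1a34, 7e83806, 861e752, 97b34aa, 9ea6e80, bf5a66f, c83ca74}.
Reachable from 9ea6e80: {33830dc, 49eaecb, 861e752, 9ea6e80}.
In 0b03bdd's history but not 9ea6e80's: {0b03bdd, 357493d, 592ad8f, 5bb1a34, 7e83806, 97b34aa, bf5a66f, c83ca74} — 8 commits.

8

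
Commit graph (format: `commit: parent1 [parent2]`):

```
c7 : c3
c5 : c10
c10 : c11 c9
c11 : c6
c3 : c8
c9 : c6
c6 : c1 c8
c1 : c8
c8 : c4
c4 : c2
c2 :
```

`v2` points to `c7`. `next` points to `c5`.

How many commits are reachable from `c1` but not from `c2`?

Reachable from c1: {c1, c2, c4, c8}.
Reachable from c2: {c2}.
In c1's history but not c2's: {c1, c4, c8} — 3 commits.

3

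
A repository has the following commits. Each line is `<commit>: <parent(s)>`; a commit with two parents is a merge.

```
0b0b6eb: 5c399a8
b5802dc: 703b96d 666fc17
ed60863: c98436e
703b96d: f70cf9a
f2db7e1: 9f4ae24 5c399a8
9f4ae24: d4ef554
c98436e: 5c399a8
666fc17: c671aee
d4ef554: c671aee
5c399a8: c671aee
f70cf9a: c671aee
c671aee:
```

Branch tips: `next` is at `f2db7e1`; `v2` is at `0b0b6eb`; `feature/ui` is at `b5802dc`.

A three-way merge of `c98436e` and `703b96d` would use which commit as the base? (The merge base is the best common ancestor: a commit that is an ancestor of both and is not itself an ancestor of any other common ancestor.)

c671aee

Ancestors of c98436e: {5c399a8, c671aee, c98436e}.
Ancestors of 703b96d: {703b96d, c671aee, f70cf9a}.
Common ancestors: {c671aee}.
The only common ancestor is c671aee, so it is the merge base.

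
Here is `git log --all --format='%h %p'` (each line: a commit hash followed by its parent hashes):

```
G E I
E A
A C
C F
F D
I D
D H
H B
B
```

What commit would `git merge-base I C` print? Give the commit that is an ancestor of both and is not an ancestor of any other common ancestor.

Ancestors of I: {B, D, H, I}.
Ancestors of C: {B, C, D, F, H}.
Common ancestors: {B, D, H}.
Among these, D is not an ancestor of any other common ancestor — it is the merge base.

D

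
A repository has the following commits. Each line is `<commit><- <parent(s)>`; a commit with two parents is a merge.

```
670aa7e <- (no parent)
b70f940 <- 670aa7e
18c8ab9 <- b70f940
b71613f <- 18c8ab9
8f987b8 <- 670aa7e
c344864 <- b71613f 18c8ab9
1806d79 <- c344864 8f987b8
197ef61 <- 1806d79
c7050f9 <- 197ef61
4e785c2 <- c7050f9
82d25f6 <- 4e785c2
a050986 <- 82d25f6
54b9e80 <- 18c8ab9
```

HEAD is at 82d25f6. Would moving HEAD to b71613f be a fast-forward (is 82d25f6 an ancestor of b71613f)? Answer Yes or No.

A fast-forward from 82d25f6 to b71613f is possible iff 82d25f6 is an ancestor of b71613f.
Ancestors of b71613f: {18c8ab9, 670aa7e, b70f940, b71613f}.
82d25f6 is not among them, so fast-forward is not possible.

No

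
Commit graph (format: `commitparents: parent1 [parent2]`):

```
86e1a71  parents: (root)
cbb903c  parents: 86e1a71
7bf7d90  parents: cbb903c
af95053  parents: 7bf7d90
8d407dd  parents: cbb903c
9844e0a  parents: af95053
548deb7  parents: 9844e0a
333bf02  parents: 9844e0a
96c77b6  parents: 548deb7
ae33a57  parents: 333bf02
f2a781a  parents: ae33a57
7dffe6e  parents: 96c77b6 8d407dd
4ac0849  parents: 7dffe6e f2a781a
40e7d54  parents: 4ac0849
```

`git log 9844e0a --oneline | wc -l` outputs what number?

Walking parent pointers from 9844e0a: reachable set = {7bf7d90, 86e1a71, 9844e0a, af95053, cbb903c}.
That is 5 commits.

5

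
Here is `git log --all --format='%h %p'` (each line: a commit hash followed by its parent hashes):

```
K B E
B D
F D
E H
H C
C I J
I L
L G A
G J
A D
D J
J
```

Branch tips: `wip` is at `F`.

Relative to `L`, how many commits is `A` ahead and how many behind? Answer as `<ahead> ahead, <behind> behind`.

0 ahead, 2 behind

Reachable from A: {A, D, J}.
Reachable from L: {A, D, G, J, L}.
Only in A's history (ahead): {} — 0.
Only in L's history (behind): {G, L} — 2.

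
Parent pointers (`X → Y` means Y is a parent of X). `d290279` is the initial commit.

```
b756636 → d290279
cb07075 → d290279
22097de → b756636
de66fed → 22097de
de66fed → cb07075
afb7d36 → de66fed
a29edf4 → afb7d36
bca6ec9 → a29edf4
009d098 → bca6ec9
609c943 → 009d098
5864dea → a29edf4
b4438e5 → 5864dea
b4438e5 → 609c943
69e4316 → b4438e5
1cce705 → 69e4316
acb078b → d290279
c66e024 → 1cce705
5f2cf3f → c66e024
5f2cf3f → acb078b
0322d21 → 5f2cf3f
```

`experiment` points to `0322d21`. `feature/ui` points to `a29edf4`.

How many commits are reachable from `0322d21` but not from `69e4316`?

Reachable from 0322d21: {009d098, 0322d21, 1cce705, 22097de, 5864dea, 5f2cf3f, 609c943, 69e4316, a29edf4, acb078b, afb7d36, b4438e5, b756636, bca6ec9, c66e024, cb07075, d290279, de66fed}.
Reachable from 69e4316: {009d098, 22097de, 5864dea, 609c943, 69e4316, a29edf4, afb7d36, b4438e5, b756636, bca6ec9, cb07075, d290279, de66fed}.
In 0322d21's history but not 69e4316's: {0322d21, 1cce705, 5f2cf3f, acb078b, c66e024} — 5 commits.

5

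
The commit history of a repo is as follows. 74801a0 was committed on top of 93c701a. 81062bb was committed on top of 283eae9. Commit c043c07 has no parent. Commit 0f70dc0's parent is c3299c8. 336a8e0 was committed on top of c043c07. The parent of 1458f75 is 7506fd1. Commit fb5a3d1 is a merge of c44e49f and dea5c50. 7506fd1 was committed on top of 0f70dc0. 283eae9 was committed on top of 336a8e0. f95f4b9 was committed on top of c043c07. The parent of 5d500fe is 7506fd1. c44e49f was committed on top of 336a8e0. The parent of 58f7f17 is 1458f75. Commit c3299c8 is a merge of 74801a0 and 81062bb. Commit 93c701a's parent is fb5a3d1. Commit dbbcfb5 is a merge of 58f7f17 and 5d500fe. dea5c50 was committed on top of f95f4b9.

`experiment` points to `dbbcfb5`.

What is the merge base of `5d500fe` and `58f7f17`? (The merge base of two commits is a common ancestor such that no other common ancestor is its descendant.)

Ancestors of 5d500fe: {0f70dc0, 283eae9, 336a8e0, 5d500fe, 74801a0, 7506fd1, 81062bb, 93c701a, c043c07, c3299c8, c44e49f, dea5c50, f95f4b9, fb5a3d1}.
Ancestors of 58f7f17: {0f70dc0, 1458f75, 283eae9, 336a8e0, 58f7f17, 74801a0, 7506fd1, 81062bb, 93c701a, c043c07, c3299c8, c44e49f, dea5c50, f95f4b9, fb5a3d1}.
Common ancestors: {0f70dc0, 283eae9, 336a8e0, 74801a0, 7506fd1, 81062bb, 93c701a, c043c07, c3299c8, c44e49f, dea5c50, f95f4b9, fb5a3d1}.
Among these, 7506fd1 is not an ancestor of any other common ancestor — it is the merge base.

7506fd1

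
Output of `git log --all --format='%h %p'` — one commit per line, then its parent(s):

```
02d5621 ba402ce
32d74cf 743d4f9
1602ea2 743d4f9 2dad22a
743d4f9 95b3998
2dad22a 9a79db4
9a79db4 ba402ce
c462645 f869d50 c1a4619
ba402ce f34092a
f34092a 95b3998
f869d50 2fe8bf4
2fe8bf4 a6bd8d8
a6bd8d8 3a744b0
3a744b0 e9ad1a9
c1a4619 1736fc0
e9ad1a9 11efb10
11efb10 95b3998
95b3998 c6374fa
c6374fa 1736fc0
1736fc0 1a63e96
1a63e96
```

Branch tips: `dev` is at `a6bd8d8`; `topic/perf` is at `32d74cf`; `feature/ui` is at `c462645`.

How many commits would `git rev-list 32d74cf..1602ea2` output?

5

Reachable from 1602ea2: {1602ea2, 1736fc0, 1a63e96, 2dad22a, 743d4f9, 95b3998, 9a79db4, ba402ce, c6374fa, f34092a}.
Reachable from 32d74cf: {1736fc0, 1a63e96, 32d74cf, 743d4f9, 95b3998, c6374fa}.
In 1602ea2's history but not 32d74cf's: {1602ea2, 2dad22a, 9a79db4, ba402ce, f34092a} — 5 commits.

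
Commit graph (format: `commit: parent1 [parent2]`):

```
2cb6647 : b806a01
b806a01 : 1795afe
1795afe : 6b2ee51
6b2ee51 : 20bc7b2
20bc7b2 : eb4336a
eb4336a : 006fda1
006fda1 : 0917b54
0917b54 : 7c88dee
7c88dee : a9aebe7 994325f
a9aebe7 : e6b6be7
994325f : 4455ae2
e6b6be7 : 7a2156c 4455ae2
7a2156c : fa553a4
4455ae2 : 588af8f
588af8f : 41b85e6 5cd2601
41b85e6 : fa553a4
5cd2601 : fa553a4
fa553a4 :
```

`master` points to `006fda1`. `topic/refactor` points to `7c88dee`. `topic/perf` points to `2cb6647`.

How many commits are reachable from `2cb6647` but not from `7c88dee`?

Reachable from 2cb6647: {006fda1, 0917b54, 1795afe, 20bc7b2, 2cb6647, 41b85e6, 4455ae2, 588af8f, 5cd2601, 6b2ee51, 7a2156c, 7c88dee, 994325f, a9aebe7, b806a01, e6b6be7, eb4336a, fa553a4}.
Reachable from 7c88dee: {41b85e6, 4455ae2, 588af8f, 5cd2601, 7a2156c, 7c88dee, 994325f, a9aebe7, e6b6be7, fa553a4}.
In 2cb6647's history but not 7c88dee's: {006fda1, 0917b54, 1795afe, 20bc7b2, 2cb6647, 6b2ee51, b806a01, eb4336a} — 8 commits.

8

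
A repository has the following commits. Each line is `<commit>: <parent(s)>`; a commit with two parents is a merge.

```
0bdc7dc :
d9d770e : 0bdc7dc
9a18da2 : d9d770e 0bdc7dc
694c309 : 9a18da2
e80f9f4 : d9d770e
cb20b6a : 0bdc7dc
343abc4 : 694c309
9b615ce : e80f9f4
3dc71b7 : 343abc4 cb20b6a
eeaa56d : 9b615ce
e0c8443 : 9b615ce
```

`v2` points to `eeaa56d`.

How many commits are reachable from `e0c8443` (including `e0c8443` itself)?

Walking parent pointers from e0c8443: reachable set = {0bdc7dc, 9b615ce, d9d770e, e0c8443, e80f9f4}.
That is 5 commits.

5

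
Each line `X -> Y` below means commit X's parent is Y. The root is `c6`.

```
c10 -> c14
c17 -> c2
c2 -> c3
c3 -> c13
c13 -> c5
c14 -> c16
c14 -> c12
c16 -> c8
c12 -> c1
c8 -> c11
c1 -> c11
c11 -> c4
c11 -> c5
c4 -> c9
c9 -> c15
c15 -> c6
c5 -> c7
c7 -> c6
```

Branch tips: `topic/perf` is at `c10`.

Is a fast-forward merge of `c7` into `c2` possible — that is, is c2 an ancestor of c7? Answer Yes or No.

No

A fast-forward from c2 to c7 is possible iff c2 is an ancestor of c7.
Ancestors of c7: {c6, c7}.
c2 is not among them, so fast-forward is not possible.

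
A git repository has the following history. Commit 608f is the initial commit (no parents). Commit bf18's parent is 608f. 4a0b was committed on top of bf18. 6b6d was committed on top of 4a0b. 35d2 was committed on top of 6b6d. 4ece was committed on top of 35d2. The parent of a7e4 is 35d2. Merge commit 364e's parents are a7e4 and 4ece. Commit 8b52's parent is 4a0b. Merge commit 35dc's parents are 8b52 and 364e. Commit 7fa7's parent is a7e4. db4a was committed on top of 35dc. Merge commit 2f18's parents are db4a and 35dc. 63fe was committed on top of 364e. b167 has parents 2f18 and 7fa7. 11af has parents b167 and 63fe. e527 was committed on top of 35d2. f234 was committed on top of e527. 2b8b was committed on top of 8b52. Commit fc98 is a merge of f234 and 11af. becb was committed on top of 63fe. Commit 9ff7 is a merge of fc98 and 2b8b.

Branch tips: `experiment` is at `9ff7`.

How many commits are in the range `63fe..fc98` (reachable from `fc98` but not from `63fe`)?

Reachable from fc98: {11af, 2f18, 35d2, 35dc, 364e, 4a0b, 4ece, 608f, 63fe, 6b6d, 7fa7, 8b52, a7e4, b167, bf18, db4a, e527, f234, fc98}.
Reachable from 63fe: {35d2, 364e, 4a0b, 4ece, 608f, 63fe, 6b6d, a7e4, bf18}.
In fc98's history but not 63fe's: {11af, 2f18, 35dc, 7fa7, 8b52, b167, db4a, e527, f234, fc98} — 10 commits.

10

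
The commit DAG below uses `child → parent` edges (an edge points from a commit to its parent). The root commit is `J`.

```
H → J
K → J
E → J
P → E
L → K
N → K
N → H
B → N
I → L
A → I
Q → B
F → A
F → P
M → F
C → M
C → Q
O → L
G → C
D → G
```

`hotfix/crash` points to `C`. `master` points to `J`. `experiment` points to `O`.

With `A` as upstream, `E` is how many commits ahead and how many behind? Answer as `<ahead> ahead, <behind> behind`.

1 ahead, 4 behind

Reachable from E: {E, J}.
Reachable from A: {A, I, J, K, L}.
Only in E's history (ahead): {E} — 1.
Only in A's history (behind): {A, I, K, L} — 4.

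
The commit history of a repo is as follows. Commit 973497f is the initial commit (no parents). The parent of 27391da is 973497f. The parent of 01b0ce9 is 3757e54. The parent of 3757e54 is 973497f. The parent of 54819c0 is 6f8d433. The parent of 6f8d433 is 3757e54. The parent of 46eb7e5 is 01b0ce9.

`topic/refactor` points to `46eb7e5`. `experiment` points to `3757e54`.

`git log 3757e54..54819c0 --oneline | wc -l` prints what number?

2

Reachable from 54819c0: {3757e54, 54819c0, 6f8d433, 973497f}.
Reachable from 3757e54: {3757e54, 973497f}.
In 54819c0's history but not 3757e54's: {54819c0, 6f8d433} — 2 commits.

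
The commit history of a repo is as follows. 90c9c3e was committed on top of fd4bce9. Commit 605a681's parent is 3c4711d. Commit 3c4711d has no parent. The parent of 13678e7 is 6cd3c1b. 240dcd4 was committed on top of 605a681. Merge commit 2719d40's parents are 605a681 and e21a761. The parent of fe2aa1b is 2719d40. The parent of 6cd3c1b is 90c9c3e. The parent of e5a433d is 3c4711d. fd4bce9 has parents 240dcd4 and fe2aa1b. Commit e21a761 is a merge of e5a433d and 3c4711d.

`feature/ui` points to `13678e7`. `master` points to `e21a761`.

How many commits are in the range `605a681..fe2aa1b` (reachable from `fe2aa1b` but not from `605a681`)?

Reachable from fe2aa1b: {2719d40, 3c4711d, 605a681, e21a761, e5a433d, fe2aa1b}.
Reachable from 605a681: {3c4711d, 605a681}.
In fe2aa1b's history but not 605a681's: {2719d40, e21a761, e5a433d, fe2aa1b} — 4 commits.

4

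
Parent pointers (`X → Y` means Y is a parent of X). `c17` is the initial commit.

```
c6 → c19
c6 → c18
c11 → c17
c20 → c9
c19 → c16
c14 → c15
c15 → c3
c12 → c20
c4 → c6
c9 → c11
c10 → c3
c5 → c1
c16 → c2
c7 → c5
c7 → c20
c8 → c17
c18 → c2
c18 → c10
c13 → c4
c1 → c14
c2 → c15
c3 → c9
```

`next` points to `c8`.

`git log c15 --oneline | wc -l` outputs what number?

Walking parent pointers from c15: reachable set = {c11, c15, c17, c3, c9}.
That is 5 commits.

5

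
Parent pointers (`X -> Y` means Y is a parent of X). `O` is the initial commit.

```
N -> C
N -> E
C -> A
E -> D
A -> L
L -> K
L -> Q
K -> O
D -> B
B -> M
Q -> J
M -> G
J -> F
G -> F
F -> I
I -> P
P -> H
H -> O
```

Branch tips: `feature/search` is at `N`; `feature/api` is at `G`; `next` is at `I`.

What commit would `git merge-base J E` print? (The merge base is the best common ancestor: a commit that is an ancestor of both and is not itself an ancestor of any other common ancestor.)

F

Ancestors of J: {F, H, I, J, O, P}.
Ancestors of E: {B, D, E, F, G, H, I, M, O, P}.
Common ancestors: {F, H, I, O, P}.
Among these, F is not an ancestor of any other common ancestor — it is the merge base.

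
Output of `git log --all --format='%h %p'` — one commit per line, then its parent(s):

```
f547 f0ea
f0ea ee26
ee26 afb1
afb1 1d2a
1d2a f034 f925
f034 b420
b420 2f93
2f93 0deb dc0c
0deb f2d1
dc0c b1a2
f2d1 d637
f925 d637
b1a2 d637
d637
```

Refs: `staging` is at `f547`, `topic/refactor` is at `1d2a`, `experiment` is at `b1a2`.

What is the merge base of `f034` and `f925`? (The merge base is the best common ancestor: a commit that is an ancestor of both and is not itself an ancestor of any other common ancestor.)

d637

Ancestors of f034: {0deb, 2f93, b1a2, b420, d637, dc0c, f034, f2d1}.
Ancestors of f925: {d637, f925}.
Common ancestors: {d637}.
The only common ancestor is d637, so it is the merge base.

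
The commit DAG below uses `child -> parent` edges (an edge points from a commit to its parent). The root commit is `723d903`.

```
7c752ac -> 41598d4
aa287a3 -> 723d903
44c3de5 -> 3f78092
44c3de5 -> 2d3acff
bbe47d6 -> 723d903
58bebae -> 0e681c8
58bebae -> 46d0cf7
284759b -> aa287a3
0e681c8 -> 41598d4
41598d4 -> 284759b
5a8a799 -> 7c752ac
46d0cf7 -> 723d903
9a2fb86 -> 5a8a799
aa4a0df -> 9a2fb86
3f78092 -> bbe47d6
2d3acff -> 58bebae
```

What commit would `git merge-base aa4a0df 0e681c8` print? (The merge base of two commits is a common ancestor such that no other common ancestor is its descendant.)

Ancestors of aa4a0df: {284759b, 41598d4, 5a8a799, 723d903, 7c752ac, 9a2fb86, aa287a3, aa4a0df}.
Ancestors of 0e681c8: {0e681c8, 284759b, 41598d4, 723d903, aa287a3}.
Common ancestors: {284759b, 41598d4, 723d903, aa287a3}.
Among these, 41598d4 is not an ancestor of any other common ancestor — it is the merge base.

41598d4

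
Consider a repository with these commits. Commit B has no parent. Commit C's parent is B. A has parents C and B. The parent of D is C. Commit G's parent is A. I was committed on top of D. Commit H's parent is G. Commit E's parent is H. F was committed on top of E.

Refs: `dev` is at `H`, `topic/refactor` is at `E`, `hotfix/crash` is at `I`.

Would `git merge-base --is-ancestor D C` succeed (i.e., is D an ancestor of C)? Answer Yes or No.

Ancestors of C: {B, C}.
D is not in that set, so it is not an ancestor of C.

No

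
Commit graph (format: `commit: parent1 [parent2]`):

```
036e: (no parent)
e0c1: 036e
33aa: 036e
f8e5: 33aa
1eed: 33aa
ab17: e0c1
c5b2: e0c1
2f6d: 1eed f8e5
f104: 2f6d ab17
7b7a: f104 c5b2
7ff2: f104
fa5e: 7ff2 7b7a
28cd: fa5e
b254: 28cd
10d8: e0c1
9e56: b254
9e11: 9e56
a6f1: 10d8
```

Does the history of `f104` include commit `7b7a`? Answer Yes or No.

No

Ancestors of f104: {036e, 1eed, 2f6d, 33aa, ab17, e0c1, f104, f8e5}.
7b7a is not in that set, so it is not an ancestor of f104.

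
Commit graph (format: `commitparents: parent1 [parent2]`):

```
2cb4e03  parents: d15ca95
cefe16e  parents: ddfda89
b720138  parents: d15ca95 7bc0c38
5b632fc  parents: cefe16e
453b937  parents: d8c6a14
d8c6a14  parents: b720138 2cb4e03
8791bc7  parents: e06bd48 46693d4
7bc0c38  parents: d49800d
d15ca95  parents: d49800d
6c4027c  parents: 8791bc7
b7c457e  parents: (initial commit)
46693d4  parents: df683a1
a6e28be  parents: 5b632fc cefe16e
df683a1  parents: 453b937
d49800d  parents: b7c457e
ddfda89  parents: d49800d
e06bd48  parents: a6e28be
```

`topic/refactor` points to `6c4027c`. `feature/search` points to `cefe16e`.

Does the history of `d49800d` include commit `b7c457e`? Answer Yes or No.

Yes

Ancestors of d49800d (commits reachable by following parents): {b7c457e, d49800d}.
b7c457e is in that set, so it is an ancestor of d49800d.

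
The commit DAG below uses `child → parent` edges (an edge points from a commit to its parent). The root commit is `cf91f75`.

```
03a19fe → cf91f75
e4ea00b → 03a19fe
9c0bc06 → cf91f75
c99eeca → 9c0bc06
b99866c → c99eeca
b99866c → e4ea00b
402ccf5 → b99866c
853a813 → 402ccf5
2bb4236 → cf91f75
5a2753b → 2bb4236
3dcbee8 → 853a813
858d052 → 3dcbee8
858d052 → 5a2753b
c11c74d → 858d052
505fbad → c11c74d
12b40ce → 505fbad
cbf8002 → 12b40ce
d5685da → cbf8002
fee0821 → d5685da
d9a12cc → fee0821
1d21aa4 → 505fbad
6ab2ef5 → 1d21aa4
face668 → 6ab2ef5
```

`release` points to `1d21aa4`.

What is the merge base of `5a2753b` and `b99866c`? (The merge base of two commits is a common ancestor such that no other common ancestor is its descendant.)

cf91f75

Ancestors of 5a2753b: {2bb4236, 5a2753b, cf91f75}.
Ancestors of b99866c: {03a19fe, 9c0bc06, b99866c, c99eeca, cf91f75, e4ea00b}.
Common ancestors: {cf91f75}.
The only common ancestor is cf91f75, so it is the merge base.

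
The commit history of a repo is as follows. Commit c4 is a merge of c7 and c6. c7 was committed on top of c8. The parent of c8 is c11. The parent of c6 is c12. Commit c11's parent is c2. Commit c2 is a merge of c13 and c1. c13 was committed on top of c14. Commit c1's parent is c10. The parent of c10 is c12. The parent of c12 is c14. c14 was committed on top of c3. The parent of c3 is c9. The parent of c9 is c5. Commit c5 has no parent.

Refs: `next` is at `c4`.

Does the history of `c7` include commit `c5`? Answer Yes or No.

Ancestors of c7 (commits reachable by following parents): {c1, c10, c11, c12, c13, c14, c2, c3, c5, c7, c8, c9}.
c5 is in that set, so it is an ancestor of c7.

Yes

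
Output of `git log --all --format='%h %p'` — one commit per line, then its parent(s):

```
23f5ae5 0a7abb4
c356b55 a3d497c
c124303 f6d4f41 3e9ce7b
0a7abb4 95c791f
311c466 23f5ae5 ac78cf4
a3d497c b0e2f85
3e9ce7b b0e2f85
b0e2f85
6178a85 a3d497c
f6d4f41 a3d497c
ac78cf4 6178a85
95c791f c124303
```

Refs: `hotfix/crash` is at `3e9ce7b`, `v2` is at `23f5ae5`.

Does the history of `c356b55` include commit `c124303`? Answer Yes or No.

No

Ancestors of c356b55: {a3d497c, b0e2f85, c356b55}.
c124303 is not in that set, so it is not an ancestor of c356b55.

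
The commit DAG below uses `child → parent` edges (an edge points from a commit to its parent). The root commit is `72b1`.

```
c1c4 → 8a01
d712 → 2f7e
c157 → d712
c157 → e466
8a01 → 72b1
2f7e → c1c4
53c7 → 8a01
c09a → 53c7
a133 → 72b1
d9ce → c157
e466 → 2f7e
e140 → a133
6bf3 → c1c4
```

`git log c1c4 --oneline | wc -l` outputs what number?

Walking parent pointers from c1c4: reachable set = {72b1, 8a01, c1c4}.
That is 3 commits.

3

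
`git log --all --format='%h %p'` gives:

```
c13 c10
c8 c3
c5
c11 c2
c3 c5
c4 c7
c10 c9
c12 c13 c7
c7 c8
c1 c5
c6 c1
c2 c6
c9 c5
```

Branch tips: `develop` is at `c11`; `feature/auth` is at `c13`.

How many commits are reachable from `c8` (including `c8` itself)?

3

Walking parent pointers from c8: reachable set = {c3, c5, c8}.
That is 3 commits.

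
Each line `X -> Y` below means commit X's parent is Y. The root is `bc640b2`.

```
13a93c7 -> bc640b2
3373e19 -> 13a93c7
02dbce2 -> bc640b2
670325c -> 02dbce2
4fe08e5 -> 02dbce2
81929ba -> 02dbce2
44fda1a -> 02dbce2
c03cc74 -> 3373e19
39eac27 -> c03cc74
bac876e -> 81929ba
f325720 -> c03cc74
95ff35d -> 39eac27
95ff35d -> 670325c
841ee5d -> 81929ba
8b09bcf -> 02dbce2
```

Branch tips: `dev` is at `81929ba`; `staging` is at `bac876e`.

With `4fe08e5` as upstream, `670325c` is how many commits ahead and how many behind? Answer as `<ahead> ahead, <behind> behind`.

1 ahead, 1 behind

Reachable from 670325c: {02dbce2, 670325c, bc640b2}.
Reachable from 4fe08e5: {02dbce2, 4fe08e5, bc640b2}.
Only in 670325c's history (ahead): {670325c} — 1.
Only in 4fe08e5's history (behind): {4fe08e5} — 1.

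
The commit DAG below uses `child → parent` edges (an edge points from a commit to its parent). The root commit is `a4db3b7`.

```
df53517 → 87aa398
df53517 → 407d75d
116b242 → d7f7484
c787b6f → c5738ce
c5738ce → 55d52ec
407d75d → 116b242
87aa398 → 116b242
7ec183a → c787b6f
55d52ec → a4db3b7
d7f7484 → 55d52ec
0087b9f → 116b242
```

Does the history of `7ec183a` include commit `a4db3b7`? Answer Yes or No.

Yes

Ancestors of 7ec183a (commits reachable by following parents): {55d52ec, 7ec183a, a4db3b7, c5738ce, c787b6f}.
a4db3b7 is in that set, so it is an ancestor of 7ec183a.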